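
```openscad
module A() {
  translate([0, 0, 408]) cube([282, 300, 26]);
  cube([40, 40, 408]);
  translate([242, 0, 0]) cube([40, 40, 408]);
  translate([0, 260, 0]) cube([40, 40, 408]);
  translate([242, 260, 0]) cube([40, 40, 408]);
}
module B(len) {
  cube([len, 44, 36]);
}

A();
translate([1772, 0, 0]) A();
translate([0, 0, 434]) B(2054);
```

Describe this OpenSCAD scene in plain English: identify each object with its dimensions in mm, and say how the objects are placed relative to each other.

A is a four-legged stool. The seat is 282×300 mm, 26 mm thick, top at z = 434 mm. It stands on four square legs, each 40×40 mm in cross-section, from z = 0 to the seat underside, each flush with a corner of the seat.

B is a rectangular beam 2054 mm long (x), 44 mm deep (y), 36 mm thick (z).

The beam spans the tops of two stools placed 1490 mm apart, resting at z = 434 mm.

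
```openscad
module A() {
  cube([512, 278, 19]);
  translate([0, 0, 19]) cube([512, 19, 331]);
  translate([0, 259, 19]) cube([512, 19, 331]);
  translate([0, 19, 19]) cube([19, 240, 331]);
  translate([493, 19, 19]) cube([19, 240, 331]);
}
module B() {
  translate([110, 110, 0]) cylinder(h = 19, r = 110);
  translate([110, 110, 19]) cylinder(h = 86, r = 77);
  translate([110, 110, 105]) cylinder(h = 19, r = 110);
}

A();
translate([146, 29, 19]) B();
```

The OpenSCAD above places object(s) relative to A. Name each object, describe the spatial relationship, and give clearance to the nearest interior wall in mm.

Clearances: x = 127, y = 10; minimum 10 mm.

A is an open box. B is a spool. The spool sits inside the open box, centred. The clearance to the nearest interior wall is 10 mm.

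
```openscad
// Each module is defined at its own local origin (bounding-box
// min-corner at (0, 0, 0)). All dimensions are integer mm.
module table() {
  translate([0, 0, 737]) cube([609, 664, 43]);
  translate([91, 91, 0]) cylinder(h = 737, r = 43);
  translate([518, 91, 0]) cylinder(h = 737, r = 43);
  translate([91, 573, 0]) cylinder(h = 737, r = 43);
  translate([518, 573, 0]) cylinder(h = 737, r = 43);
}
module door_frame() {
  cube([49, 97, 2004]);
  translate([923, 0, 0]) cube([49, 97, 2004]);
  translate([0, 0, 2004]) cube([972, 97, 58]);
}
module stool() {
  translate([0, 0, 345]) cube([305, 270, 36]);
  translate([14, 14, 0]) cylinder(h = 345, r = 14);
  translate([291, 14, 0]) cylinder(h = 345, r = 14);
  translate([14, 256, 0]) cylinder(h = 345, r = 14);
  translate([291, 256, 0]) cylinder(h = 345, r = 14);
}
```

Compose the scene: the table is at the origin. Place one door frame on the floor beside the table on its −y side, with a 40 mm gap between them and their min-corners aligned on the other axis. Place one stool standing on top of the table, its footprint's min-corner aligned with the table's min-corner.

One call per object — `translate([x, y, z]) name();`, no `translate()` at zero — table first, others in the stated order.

table();
translate([0, -137, 0]) door_frame();
translate([0, 0, 780]) stool();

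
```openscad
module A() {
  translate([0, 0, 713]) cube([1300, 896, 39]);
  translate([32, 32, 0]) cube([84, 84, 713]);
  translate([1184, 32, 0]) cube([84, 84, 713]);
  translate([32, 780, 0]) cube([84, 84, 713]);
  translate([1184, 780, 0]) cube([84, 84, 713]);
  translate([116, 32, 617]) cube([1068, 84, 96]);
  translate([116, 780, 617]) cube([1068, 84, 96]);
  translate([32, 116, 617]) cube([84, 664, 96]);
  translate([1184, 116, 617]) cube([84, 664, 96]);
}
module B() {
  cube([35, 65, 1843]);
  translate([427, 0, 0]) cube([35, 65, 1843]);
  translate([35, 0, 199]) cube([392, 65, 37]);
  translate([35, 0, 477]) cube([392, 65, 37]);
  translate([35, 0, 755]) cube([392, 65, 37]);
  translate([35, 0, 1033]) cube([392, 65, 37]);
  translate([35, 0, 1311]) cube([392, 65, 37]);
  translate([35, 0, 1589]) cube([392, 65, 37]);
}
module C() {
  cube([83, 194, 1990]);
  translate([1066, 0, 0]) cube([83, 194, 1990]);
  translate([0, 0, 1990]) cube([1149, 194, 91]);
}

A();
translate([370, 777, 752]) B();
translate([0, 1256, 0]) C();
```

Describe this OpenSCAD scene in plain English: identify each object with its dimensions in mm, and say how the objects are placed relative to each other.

A is a rectangular dining table. The top is 1300×896×39 mm with its upper surface at z = 752 mm. It stands on four 84×84 mm square legs, each inset 32 mm from the nearest pair of top edges, running from the floor to the underside of the top. Four apron rails, 84 mm thick and 96 mm tall, run between adjacent legs with their top edges flush with the underside of the top and their outer faces flush with the legs' outer faces.

B is a wooden ladder with two side rails of 35×65 mm section and 1843 mm height, set 462 mm apart overall. Between them run 6 rectangular rungs (65 mm deep, 37 mm thick), front faces flush with the rails' −y face. The bottom of the first rung is 199 mm above the floor and each subsequent rung is 278 mm higher than the one below.

C is a rectangular door frame: two vertical jambs of 83×194 mm section, 1990 mm tall, with a clear opening 983 mm wide between their inner faces. A header 91 mm tall and 194 mm deep lies on top of the jambs and spans the full outside width.

The ladder is on top of the table. The door frame is on the floor beside the table on its +y side.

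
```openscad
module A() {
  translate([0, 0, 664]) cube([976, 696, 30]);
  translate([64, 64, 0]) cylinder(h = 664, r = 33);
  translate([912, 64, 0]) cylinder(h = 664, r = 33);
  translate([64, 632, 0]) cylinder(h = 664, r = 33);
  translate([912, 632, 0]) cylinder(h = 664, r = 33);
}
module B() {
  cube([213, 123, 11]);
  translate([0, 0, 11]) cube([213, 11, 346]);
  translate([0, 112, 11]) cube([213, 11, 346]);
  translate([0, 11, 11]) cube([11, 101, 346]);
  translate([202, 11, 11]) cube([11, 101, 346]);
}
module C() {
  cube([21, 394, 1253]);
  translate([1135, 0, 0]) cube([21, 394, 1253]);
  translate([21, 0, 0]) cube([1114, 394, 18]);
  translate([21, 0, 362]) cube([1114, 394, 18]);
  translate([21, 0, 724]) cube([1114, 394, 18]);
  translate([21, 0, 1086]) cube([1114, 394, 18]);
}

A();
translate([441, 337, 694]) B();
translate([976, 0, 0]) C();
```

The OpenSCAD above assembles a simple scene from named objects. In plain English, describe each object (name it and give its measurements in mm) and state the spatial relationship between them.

A is a rectangular dining table. The top is 976×696×30 mm with its upper surface at z = 694 mm. It stands on four round legs of 66 mm diameter, each leg's bounding box inset 31 mm from the nearest pair of top edges, running from the floor to the underside of the top.

B is an open storage box with external size 213×123×357 mm and wall thickness 11 mm (the base is also 11 mm thick). The base covers the whole footprint; the four walls stand on the base, with the y-facing walls full-width and the x-facing walls fitting between their inner faces.

C is an open bookshelf. Two side panels, each 21 mm thick, 394 mm deep and 1253 mm tall, stand 1156 mm apart (outside-to-outside). Between them sit 4 shelves, each 18 mm thick and 394 mm deep, spanning the full gap between the sides. The bottom shelf rests on the floor (its underside at z = 0) and the clear gap between one shelf's top and the next shelf's underside is 344 mm.

The open box is on top of the table. The bookshelf is against the table's +x side, with their −y faces flush.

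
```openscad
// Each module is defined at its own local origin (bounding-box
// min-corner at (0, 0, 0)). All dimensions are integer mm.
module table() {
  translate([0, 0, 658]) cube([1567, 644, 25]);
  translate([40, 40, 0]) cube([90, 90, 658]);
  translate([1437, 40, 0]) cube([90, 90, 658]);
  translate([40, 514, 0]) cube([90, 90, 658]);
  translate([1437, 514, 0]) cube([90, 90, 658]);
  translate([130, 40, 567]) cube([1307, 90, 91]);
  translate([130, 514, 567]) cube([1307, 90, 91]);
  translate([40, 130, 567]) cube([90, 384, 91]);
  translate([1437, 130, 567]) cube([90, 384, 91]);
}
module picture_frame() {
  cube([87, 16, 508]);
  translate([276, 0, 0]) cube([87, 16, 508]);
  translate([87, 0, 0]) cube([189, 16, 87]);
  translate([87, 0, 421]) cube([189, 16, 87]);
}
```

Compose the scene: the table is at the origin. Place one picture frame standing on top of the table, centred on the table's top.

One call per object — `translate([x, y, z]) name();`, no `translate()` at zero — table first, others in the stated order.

table();
translate([602, 314, 683]) picture_frame();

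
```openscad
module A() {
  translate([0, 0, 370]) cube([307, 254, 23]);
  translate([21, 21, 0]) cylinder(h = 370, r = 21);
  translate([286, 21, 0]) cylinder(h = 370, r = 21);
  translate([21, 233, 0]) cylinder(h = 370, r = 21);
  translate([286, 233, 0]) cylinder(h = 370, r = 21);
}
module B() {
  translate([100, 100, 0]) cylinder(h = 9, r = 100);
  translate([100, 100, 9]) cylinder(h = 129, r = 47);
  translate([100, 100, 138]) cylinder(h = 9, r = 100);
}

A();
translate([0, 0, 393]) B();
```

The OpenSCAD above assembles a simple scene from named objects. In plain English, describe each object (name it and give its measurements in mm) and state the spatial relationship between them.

A is a four-legged stool. The seat is 307×254 mm, 23 mm thick, top at z = 393 mm. It stands on four round legs, each 42 mm in diameter, from z = 0 to the seat underside, each leg's axis is inset half a diameter from the nearest pair of seat edges (so the leg's bounding box is flush with the corner).

B is a spool: two coaxial disc flanges of radius 100 mm and thickness 9 mm, joined by a core cylinder of radius 47 mm and height 129 mm. The lower flange rests on z = 0 and the three cylinders share a vertical axis.

The spool is on top of the stool.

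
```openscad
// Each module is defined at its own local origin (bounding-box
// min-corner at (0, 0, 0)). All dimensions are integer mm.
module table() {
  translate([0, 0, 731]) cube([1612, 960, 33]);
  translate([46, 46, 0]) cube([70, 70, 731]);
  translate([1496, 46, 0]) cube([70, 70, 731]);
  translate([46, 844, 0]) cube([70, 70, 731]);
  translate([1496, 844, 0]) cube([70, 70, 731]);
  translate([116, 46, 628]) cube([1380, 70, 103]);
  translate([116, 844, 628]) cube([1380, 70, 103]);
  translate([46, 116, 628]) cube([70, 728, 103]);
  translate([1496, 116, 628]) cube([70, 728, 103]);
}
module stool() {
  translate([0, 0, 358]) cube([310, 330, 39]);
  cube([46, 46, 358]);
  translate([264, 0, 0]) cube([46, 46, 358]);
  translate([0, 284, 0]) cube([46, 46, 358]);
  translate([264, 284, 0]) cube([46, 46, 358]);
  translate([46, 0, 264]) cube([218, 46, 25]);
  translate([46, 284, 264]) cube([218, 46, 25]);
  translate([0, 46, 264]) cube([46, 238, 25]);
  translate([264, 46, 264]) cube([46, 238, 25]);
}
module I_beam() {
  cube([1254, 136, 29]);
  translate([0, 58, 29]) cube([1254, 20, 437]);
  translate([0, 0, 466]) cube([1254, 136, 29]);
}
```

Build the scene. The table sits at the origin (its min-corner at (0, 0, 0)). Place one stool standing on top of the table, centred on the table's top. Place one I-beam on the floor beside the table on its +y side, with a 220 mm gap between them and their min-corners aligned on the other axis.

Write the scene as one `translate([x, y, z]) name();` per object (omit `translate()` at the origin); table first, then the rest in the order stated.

table();
translate([651, 315, 764]) stool();
translate([0, 1180, 0]) I_beam();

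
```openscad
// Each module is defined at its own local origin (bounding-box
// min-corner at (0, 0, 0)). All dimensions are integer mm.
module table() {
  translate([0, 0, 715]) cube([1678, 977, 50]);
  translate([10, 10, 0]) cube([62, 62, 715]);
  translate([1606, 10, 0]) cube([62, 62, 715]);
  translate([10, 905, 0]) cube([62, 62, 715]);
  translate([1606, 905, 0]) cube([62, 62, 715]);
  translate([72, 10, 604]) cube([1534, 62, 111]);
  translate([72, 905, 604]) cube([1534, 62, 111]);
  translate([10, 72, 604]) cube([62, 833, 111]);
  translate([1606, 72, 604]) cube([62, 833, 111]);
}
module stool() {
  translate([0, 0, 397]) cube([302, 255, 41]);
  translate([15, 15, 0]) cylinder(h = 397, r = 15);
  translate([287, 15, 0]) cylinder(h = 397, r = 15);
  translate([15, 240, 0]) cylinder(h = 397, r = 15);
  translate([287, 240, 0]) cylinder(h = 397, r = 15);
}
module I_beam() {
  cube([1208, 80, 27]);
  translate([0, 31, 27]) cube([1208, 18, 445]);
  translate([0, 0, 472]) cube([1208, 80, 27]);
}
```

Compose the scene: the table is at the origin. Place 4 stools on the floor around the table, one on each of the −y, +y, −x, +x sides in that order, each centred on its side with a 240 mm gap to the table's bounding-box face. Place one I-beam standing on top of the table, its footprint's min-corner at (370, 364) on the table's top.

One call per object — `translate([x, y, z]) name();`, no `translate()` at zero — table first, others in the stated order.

table();
translate([688, -495, 0]) stool();
translate([688, 1217, 0]) stool();
translate([-542, 361, 0]) stool();
translate([1918, 361, 0]) stool();
translate([370, 364, 765]) I_beam();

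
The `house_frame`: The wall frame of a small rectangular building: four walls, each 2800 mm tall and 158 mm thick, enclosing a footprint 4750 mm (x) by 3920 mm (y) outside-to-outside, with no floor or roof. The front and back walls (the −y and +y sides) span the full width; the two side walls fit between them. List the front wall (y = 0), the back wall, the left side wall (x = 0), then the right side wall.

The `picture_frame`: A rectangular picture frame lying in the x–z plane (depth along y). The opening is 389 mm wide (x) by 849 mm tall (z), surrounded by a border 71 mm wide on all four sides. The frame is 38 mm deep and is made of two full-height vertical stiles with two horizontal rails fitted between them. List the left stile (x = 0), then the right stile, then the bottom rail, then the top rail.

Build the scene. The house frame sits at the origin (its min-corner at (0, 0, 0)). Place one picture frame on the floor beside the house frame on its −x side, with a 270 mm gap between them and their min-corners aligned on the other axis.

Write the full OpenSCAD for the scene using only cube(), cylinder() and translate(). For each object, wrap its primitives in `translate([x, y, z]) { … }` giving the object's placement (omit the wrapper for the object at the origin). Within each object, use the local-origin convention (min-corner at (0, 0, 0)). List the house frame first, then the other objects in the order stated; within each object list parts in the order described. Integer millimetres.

cube([4750, 158, 2800]);
translate([0, 3762, 0]) cube([4750, 158, 2800]);
translate([0, 158, 0]) cube([158, 3604, 2800]);
translate([4592, 158, 0]) cube([158, 3604, 2800]);
translate([-801, 0, 0]) {
  cube([71, 38, 991]);
  translate([460, 0, 0]) cube([71, 38, 991]);
  translate([71, 0, 0]) cube([389, 38, 71]);
  translate([71, 0, 920]) cube([389, 38, 71]);
}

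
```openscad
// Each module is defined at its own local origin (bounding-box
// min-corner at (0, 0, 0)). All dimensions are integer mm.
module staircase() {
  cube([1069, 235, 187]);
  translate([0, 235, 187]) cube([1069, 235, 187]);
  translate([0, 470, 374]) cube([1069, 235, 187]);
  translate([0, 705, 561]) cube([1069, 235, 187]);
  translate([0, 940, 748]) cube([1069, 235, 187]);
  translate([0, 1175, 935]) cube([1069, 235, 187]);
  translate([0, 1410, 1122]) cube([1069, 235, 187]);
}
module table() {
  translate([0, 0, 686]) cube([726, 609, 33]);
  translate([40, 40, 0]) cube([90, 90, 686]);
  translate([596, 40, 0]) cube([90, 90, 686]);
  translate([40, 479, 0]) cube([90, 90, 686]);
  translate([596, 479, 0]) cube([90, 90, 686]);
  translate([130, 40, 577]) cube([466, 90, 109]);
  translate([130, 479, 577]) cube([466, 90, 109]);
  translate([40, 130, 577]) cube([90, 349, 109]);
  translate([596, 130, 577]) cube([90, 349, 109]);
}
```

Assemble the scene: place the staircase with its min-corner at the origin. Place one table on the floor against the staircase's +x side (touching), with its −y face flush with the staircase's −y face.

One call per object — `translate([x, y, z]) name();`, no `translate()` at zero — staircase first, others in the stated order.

staircase();
translate([1069, 0, 0]) table();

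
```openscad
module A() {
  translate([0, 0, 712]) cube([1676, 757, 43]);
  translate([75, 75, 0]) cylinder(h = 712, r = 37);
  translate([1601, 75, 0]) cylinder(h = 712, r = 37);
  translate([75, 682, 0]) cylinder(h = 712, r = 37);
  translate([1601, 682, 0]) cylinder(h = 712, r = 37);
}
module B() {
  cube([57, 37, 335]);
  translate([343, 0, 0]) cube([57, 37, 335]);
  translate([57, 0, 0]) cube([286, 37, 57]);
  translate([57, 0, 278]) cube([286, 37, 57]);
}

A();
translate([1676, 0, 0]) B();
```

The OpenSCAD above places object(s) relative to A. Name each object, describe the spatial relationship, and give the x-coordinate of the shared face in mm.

A is a table. B is a picture frame. The picture frame is against the table's +x side, with their −y faces flush. The x-coordinate of the shared face is 1676 mm.

The table's +x face and the picture frame's −x face are both at x = 1676 mm.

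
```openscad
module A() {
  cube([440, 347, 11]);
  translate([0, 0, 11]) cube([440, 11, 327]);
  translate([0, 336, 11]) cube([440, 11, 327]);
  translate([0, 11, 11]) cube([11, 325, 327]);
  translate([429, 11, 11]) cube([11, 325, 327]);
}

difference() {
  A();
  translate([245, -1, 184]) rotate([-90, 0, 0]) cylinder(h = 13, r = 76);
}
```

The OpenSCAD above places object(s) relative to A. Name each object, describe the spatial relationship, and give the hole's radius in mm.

The subtracted cylinder has r = 76 mm.

A is an open box. The open box has a circular hole through its front wall. The hole's radius is 76 mm.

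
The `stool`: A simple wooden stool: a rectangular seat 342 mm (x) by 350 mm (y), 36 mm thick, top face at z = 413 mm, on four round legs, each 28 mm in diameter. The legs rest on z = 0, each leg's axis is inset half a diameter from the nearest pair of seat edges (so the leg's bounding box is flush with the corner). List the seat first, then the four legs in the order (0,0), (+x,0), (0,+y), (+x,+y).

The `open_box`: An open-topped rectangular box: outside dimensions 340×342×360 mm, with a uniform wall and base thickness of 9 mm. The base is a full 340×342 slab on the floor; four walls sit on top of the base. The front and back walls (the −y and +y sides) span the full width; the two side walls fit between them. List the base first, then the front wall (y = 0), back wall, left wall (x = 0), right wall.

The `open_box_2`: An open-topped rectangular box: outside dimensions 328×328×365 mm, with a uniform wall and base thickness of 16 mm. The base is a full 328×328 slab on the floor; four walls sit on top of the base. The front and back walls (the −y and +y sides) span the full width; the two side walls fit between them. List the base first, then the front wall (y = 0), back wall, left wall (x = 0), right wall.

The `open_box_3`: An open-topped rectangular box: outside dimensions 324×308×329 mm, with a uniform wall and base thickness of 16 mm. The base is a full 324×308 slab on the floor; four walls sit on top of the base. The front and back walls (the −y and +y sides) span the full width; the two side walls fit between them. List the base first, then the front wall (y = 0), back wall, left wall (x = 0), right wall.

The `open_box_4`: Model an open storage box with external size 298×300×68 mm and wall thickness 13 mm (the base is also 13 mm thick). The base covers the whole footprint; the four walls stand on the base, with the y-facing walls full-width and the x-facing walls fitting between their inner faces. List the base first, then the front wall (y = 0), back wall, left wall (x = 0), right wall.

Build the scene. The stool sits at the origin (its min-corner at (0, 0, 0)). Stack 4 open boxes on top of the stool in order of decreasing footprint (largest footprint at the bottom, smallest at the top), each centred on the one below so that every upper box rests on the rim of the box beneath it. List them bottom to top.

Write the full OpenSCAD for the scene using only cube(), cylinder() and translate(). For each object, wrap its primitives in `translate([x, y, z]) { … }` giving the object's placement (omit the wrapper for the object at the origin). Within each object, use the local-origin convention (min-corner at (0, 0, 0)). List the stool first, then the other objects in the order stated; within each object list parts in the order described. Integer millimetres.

translate([0, 0, 377]) cube([342, 350, 36]);
translate([14, 14, 0]) cylinder(h = 377, r = 14);
translate([328, 14, 0]) cylinder(h = 377, r = 14);
translate([14, 336, 0]) cylinder(h = 377, r = 14);
translate([328, 336, 0]) cylinder(h = 377, r = 14);
translate([1, 4, 413]) {
  cube([340, 342, 9]);
  translate([0, 0, 9]) cube([340, 9, 351]);
  translate([0, 333, 9]) cube([340, 9, 351]);
  translate([0, 9, 9]) cube([9, 324, 351]);
  translate([331, 9, 9]) cube([9, 324, 351]);
}
translate([7, 11, 773]) {
  cube([328, 328, 16]);
  translate([0, 0, 16]) cube([328, 16, 349]);
  translate([0, 312, 16]) cube([328, 16, 349]);
  translate([0, 16, 16]) cube([16, 296, 349]);
  translate([312, 16, 16]) cube([16, 296, 349]);
}
translate([9, 21, 1138]) {
  cube([324, 308, 16]);
  translate([0, 0, 16]) cube([324, 16, 313]);
  translate([0, 292, 16]) cube([324, 16, 313]);
  translate([0, 16, 16]) cube([16, 276, 313]);
  translate([308, 16, 16]) cube([16, 276, 313]);
}
translate([22, 25, 1467]) {
  cube([298, 300, 13]);
  translate([0, 0, 13]) cube([298, 13, 55]);
  translate([0, 287, 13]) cube([298, 13, 55]);
  translate([0, 13, 13]) cube([13, 274, 55]);
  translate([285, 13, 13]) cube([13, 274, 55]);
}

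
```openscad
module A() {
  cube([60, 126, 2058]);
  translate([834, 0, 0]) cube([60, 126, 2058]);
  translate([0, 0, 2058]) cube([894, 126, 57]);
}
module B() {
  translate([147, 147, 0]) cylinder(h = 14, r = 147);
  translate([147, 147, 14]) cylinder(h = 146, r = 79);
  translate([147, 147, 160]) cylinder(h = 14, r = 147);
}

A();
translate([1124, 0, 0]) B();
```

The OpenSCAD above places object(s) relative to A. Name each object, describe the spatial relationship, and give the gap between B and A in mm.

A is a door frame. B is a spool. The spool is on the floor beside the door frame on its +x side. The gap between the spool and the door frame is 230 mm.

The spool's nearest face is 230 mm from the door frame's +x face.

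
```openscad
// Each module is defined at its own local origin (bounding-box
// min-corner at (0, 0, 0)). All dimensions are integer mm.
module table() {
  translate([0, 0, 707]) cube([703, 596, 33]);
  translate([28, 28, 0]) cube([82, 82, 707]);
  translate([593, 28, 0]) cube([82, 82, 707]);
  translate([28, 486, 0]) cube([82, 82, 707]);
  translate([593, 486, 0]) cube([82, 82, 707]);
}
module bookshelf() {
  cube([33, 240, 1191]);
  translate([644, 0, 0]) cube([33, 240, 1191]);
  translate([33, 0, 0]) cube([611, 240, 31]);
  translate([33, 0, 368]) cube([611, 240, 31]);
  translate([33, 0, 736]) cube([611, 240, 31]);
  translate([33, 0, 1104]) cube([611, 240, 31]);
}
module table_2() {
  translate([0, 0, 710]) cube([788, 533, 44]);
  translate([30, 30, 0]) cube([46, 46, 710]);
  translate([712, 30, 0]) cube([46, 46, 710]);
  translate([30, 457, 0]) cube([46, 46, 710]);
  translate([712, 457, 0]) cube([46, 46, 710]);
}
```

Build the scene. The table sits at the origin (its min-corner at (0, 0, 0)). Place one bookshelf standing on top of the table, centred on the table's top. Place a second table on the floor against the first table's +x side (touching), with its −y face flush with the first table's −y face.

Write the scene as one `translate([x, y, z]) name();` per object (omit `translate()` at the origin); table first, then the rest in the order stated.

table();
translate([13, 178, 740]) bookshelf();
translate([703, 0, 0]) table_2();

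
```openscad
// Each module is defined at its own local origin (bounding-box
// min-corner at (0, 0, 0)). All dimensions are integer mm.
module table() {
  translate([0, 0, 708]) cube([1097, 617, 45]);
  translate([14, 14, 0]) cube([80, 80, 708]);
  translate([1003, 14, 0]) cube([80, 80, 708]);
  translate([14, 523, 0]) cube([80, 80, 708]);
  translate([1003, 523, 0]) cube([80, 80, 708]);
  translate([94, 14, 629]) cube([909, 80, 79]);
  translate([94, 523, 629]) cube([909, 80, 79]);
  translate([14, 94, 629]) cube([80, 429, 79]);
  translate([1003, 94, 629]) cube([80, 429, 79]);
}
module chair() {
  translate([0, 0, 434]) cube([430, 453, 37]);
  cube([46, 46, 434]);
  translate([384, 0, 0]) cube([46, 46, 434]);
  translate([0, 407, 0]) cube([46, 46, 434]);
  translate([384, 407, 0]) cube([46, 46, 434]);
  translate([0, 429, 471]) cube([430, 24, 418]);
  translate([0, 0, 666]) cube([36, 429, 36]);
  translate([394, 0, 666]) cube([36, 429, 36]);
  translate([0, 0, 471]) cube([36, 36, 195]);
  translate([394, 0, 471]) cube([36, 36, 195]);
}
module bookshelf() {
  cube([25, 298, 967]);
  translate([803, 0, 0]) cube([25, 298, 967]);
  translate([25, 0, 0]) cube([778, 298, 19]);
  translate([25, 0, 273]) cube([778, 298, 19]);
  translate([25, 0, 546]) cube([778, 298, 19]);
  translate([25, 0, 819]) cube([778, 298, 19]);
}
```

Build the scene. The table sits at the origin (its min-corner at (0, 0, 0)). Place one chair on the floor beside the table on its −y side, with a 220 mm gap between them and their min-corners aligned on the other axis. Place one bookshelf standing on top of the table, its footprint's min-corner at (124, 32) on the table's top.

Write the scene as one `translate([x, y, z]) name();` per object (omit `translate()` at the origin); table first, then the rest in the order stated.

table();
translate([0, -673, 0]) chair();
translate([124, 32, 753]) bookshelf();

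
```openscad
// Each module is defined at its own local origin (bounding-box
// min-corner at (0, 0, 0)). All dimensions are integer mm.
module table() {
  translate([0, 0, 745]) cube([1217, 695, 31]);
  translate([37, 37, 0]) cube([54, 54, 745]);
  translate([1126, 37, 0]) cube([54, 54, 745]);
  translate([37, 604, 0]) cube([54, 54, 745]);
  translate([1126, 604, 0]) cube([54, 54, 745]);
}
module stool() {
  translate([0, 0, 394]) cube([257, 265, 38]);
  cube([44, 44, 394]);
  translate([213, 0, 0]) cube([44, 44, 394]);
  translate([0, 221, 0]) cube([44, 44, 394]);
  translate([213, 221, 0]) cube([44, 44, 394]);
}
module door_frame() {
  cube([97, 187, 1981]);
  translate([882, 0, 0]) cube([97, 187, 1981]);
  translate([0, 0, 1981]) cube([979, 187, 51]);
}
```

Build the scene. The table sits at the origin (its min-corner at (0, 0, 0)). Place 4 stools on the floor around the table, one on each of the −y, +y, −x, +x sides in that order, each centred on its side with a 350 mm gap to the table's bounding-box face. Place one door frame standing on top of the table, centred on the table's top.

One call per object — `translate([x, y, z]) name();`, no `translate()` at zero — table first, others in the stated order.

table();
translate([480, -615, 0]) stool();
translate([480, 1045, 0]) stool();
translate([-607, 215, 0]) stool();
translate([1567, 215, 0]) stool();
translate([119, 254, 776]) door_frame();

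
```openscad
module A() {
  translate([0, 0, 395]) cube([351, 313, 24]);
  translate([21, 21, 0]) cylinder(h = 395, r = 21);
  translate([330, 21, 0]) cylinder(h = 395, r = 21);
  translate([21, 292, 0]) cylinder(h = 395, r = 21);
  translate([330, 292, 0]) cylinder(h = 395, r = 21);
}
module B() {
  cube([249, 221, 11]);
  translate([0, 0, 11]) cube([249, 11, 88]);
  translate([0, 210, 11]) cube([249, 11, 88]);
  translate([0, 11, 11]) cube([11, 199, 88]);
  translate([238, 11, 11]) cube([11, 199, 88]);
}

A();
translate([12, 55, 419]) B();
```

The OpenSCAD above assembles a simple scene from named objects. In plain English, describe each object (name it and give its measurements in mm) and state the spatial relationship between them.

A is a simple wooden stool: a rectangular seat 351 mm (x) by 313 mm (y), 24 mm thick, top face at z = 419 mm, on four round legs, each 42 mm in diameter. The legs rest on z = 0, each leg's axis is inset half a diameter from the nearest pair of seat edges (so the leg's bounding box is flush with the corner).

B is an open-topped rectangular box: outside dimensions 249×221×99 mm, with a uniform wall and base thickness of 11 mm. The base is a full 249×221 slab on the floor; four walls sit on top of the base. The front and back walls (the −y and +y sides) span the full width; the two side walls fit between them.

The open box is on top of the stool.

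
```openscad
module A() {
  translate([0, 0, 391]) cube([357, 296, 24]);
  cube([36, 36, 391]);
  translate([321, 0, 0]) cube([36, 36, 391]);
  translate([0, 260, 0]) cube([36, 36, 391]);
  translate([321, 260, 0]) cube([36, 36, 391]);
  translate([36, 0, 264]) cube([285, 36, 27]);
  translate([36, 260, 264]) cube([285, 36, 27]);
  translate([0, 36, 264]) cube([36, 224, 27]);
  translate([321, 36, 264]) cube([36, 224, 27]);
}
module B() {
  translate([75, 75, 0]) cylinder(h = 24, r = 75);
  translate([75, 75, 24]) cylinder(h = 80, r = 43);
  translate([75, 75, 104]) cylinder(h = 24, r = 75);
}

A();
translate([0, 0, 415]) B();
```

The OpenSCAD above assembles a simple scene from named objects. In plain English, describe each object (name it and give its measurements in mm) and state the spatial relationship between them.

A is a four-legged stool. The seat is 357×296 mm, 24 mm thick, top at z = 415 mm. It stands on four square legs, each 36×36 mm in cross-section, from z = 0 to the seat underside, each flush with a corner of the seat. Four stretchers, 36 mm wide and 27 mm tall, connect adjacent legs with their undersides at z = 264 mm, each running between the inner faces of the legs it joins and aligned with the legs' outer faces on the other axis.

B is a spool: two coaxial disc flanges of radius 75 mm and thickness 24 mm, joined by a core cylinder of radius 43 mm and height 80 mm. The lower flange rests on z = 0 and the three cylinders share a vertical axis.

The spool is on top of the stool.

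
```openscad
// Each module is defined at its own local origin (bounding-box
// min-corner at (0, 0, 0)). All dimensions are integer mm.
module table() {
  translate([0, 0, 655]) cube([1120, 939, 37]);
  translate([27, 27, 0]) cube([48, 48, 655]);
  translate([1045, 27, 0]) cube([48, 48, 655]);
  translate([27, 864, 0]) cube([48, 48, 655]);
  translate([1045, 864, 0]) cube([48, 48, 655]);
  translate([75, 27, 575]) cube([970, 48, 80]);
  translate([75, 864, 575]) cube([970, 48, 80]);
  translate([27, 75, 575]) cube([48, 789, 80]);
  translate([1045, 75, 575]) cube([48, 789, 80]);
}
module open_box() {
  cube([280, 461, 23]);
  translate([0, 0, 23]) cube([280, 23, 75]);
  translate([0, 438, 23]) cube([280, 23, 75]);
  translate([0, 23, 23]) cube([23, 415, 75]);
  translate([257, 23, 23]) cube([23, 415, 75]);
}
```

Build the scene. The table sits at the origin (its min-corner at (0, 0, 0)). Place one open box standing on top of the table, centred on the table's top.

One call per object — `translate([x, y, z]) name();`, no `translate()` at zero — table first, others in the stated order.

table();
translate([420, 239, 692]) open_box();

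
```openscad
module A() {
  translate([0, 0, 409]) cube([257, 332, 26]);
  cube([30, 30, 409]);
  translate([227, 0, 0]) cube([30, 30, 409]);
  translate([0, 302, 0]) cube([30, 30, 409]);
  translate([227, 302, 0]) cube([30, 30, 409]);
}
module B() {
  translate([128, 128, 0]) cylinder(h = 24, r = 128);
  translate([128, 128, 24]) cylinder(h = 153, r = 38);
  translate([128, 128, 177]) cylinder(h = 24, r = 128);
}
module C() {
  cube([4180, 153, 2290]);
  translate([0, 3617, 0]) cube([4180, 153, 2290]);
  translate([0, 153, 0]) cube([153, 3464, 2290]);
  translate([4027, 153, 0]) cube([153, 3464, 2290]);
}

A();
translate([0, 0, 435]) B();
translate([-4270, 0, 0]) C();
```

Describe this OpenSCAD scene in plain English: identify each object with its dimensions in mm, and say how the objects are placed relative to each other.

A is a simple wooden stool: a rectangular seat 257 mm (x) by 332 mm (y), 26 mm thick, top face at z = 435 mm, on four square legs, each 30×30 mm in cross-section. The legs rest on z = 0, each flush with a corner of the seat.

B is a spool: two coaxial disc flanges of radius 128 mm and thickness 24 mm, joined by a core cylinder of radius 38 mm and height 153 mm. The lower flange rests on z = 0 and the three cylinders share a vertical axis.

C is the wall frame of a small rectangular building: four walls, each 2290 mm tall and 153 mm thick, enclosing a footprint 4180 mm (x) by 3770 mm (y) outside-to-outside, with no floor or roof. The front and back walls (the −y and +y sides) span the full width; the two side walls fit between them.

The spool is on top of the stool. The house frame is on the floor beside the stool on its −x side.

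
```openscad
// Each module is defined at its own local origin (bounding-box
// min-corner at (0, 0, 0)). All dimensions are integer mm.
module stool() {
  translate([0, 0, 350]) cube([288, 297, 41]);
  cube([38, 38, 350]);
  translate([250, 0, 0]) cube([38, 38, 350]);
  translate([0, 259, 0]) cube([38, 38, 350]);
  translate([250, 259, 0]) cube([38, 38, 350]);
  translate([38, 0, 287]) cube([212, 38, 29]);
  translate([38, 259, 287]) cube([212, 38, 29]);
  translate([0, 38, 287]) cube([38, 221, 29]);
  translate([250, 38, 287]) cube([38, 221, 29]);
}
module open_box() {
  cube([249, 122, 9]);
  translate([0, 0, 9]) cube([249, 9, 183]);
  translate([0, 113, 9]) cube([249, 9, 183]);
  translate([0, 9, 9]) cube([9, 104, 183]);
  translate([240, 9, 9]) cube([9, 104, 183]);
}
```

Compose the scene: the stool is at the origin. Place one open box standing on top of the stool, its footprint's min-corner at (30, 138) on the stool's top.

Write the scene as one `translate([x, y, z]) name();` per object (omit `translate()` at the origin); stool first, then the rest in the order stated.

stool();
translate([30, 138, 391]) open_box();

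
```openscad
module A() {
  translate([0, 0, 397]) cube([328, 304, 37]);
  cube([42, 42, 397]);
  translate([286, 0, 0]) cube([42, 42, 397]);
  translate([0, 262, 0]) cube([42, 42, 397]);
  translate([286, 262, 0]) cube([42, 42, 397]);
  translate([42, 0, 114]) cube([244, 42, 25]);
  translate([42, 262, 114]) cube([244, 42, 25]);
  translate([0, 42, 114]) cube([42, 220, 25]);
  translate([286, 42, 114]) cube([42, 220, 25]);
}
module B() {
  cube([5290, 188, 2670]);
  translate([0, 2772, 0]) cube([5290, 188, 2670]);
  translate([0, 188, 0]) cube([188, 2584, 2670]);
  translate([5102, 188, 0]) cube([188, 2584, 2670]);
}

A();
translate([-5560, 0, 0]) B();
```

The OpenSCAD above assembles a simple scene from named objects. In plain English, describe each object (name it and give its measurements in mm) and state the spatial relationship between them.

A is a four-legged stool. The seat is a 328×304×37 mm slab whose top surface is at z = 434 mm; four square legs, each 42×42 mm in cross-section, run from the floor (z = 0) to the underside of the seat, each flush with a corner of the seat. Four stretchers, 42 mm wide and 25 mm tall, connect adjacent legs with their undersides at z = 114 mm, each running between the inner faces of the legs it joins and aligned with the legs' outer faces on the other axis.

B is a box-shaped house frame (walls only): outside footprint 5290×2960 mm, wall height 2670 mm, wall thickness 188 mm. The two y-facing walls run the full x-width; the two x-facing walls fit between the inner faces of the y-facing walls.

The house frame is on the floor beside the stool on its −x side.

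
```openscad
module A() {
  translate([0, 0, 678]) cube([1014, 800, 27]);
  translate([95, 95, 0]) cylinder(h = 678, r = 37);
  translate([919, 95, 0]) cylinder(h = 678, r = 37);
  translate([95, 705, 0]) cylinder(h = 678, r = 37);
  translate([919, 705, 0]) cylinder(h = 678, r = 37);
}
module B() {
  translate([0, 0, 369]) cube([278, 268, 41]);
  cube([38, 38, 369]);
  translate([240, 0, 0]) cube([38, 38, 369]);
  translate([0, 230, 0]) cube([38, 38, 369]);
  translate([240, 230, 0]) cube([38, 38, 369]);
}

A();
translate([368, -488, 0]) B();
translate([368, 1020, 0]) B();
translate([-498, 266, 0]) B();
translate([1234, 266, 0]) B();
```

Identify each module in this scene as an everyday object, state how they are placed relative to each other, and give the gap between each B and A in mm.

Each stool's nearest face is 220 mm from the table's bounding box.

A is a table. B is a stool. Four stools sit around the table at the −y, +y, −x, +x sides. The gap between each stool and the table is 220 mm.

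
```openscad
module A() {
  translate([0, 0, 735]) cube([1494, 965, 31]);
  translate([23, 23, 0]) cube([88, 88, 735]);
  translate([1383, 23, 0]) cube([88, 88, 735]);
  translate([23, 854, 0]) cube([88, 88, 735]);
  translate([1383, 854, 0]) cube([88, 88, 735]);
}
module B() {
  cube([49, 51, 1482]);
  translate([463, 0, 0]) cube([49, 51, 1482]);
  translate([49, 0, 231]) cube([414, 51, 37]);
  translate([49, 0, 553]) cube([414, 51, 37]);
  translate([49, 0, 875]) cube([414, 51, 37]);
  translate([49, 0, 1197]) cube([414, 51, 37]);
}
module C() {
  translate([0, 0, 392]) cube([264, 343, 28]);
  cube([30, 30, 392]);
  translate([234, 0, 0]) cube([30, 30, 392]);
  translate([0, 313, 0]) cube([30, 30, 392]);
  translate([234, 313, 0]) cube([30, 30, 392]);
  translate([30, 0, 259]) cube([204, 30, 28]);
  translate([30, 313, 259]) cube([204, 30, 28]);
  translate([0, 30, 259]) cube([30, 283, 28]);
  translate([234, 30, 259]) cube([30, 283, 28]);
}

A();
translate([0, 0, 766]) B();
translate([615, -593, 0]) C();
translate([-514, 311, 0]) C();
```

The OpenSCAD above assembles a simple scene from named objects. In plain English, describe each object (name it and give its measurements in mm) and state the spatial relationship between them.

A is a table with a 1494×965 mm rectangular top, 31 mm thick, top surface at z = 766 mm, supported by four 88×88 mm square legs, each inset 23 mm from the nearest pair of top edges, running from the floor.

B is a wooden ladder with two side rails of 49×51 mm section and 1482 mm height, set 512 mm apart overall. Between them run 4 rectangular rungs (51 mm deep, 37 mm thick), front faces flush with the rails' −y face. The bottom of the first rung is 231 mm above the floor and each subsequent rung is 322 mm higher than the one below.

C is a four-legged stool. The seat is a 264×343×28 mm slab whose top surface is at z = 420 mm; four square legs, each 30×30 mm in cross-section, run from the floor (z = 0) to the underside of the seat, each flush with a corner of the seat. Four stretchers, 30 mm wide and 28 mm tall, connect adjacent legs with their undersides at z = 259 mm, each running between the inner faces of the legs it joins and aligned with the legs' outer faces on the other axis.

The ladder is on top of the table. Two stools sit around the table at the −y, −x sides.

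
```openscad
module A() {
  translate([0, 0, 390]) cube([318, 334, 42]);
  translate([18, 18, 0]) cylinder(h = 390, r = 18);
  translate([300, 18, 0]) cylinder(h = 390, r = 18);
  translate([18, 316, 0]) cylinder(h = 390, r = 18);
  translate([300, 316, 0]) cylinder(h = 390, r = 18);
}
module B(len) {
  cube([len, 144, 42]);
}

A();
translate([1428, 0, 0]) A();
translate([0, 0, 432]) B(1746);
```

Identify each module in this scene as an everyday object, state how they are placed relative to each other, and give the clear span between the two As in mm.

A is a stool. B is a beam. A beam spans the tops of two stools. The clear span between the two stools is 1110 mm.

Second stool starts at x = 1428; first ends at x = 318; clear span = 1428 − 318 = 1110 mm.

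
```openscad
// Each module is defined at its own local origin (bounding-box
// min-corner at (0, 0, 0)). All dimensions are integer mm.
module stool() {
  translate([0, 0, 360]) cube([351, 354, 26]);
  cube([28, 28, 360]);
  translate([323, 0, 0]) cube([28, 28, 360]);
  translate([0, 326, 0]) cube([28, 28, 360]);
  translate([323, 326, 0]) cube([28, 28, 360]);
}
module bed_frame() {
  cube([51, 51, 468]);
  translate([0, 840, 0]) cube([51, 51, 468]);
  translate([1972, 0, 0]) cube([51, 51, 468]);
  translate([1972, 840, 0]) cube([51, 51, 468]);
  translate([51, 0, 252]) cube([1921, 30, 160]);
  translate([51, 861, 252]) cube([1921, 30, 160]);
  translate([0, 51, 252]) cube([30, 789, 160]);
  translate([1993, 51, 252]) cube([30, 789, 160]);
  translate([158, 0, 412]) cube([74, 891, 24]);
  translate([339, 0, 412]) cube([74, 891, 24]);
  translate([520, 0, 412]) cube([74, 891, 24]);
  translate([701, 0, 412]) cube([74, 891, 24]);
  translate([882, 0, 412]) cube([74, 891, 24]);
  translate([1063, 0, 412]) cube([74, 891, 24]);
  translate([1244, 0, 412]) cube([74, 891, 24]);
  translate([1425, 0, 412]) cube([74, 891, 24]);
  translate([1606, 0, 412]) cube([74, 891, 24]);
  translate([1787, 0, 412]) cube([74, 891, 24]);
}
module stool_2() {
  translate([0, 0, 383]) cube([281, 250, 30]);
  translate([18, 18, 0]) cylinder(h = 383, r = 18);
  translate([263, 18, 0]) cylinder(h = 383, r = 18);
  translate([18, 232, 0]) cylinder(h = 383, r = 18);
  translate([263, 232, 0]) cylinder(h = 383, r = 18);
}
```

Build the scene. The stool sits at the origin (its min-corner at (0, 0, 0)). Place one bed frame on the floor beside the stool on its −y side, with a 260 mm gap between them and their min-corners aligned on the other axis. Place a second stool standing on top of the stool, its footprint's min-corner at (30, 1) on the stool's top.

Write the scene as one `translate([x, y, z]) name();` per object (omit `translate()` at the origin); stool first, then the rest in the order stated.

stool();
translate([0, -1151, 0]) bed_frame();
translate([30, 1, 386]) stool_2();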